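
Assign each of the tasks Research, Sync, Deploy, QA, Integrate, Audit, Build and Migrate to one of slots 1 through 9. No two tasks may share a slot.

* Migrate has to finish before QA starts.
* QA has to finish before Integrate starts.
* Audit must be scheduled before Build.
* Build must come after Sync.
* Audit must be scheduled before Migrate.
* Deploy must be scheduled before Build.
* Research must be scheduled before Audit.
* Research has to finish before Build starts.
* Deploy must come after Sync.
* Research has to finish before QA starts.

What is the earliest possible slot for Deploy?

Precedence pushes Deploy to at least 2; downstream work caps Deploy at 8.
Deploy at 2 is achievable: QA -> 7; Migrate -> 6; Build -> 5; Integrate -> 8; Deploy -> 2; Research -> 3; Sync -> 1; Audit -> 4.

2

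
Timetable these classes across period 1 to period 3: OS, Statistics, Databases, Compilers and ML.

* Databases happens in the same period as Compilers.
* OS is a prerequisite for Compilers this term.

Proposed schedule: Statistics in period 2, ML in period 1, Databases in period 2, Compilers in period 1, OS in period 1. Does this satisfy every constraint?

Databases happens in the same period as Compilers — violated.
OS is a prerequisite for Compilers this term — violated.

No — it violates: Databases happens in the same period as Compilers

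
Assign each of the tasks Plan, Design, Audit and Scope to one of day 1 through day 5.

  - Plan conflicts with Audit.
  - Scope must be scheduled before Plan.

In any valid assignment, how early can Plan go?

Precedence pushes Plan to at least day 2.
Plan at day 2 is achievable: Audit=day 1, Design=day 1, Scope=day 1, Plan=day 2.

day 2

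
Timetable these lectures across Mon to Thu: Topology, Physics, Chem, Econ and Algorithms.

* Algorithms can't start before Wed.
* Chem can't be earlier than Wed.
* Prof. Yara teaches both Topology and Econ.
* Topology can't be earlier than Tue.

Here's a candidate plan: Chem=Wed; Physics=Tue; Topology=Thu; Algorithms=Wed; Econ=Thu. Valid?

No. Prof. Yara teaches both Topology and Econ is not satisfied.

Prof. Yara teaches both Topology and Econ — violated.
Topology can't be earlier than Tue — holds.
Algorithms can't start before Wed — holds.
Chem can't be earlier than Wed — holds.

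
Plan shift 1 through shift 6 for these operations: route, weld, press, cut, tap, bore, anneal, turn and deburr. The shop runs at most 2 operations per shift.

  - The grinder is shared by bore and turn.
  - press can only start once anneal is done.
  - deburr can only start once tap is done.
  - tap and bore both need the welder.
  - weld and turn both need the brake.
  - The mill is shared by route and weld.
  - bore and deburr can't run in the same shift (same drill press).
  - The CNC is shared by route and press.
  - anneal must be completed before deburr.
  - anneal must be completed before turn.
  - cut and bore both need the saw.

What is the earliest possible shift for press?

shift 2

Precedence pushes press to at least shift 2.
press at shift 2 is achievable: bore=shift 5, turn=shift 3, press=shift 2, weld=shift 4, anneal=shift 1, deburr=shift 2, cut=shift 4, route=shift 3, tap=shift 1.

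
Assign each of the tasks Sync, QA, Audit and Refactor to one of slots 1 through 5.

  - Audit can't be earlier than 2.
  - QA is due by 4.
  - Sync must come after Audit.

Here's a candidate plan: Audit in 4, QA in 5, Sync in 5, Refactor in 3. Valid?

Audit can't be earlier than 2 — holds.
QA is due by 4 — violated.
Sync must come after Audit — holds.

No — it violates: QA is due by 4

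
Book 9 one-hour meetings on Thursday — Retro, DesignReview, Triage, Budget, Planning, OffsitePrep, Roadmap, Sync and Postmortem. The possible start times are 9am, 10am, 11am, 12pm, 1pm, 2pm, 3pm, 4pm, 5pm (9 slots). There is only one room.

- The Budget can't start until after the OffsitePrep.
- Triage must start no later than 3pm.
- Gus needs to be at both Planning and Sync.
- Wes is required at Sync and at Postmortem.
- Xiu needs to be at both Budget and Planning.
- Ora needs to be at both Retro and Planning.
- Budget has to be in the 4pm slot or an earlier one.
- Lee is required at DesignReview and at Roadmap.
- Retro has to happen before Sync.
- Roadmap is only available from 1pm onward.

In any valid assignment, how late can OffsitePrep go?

3pm

Downstream work caps OffsitePrep at 3pm.
OffsitePrep at 3pm is achievable: Roadmap in 1pm; Sync in 11am; Triage in 9am; Budget in 4pm; Postmortem in 5pm; OffsitePrep in 3pm; Retro in 10am; Planning in 2pm; DesignReview in 12pm.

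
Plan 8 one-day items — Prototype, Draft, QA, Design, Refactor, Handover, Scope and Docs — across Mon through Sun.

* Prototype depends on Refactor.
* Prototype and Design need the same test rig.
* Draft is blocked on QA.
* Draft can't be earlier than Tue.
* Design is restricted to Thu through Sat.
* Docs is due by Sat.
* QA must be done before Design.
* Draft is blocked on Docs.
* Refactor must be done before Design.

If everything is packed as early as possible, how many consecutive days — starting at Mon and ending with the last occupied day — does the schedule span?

The precedence chain requires at least 2 distinct days.
Design can't be placed before Thu — that is day 4 counting from Mon — so the schedule must run through at least 4 days.
4 works (last occupied day: Thu): for example QA=Mon, Scope=Mon, Handover=Mon, Design=Thu, Refactor=Mon, Docs=Mon, Draft=Tue, Prototype=Tue.

4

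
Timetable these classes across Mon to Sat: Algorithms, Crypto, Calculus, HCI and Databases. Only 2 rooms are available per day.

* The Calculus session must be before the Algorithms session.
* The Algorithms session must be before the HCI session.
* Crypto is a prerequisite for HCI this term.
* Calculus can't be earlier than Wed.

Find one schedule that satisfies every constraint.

Databases in Mon; Algorithms in Thu; HCI in Fri; Crypto in Mon; Calculus in Wed

Checking: Calculus(Wed) before Algorithms(Thu); Algorithms(Thu) before HCI(Fri); Crypto(Mon) before HCI(Fri); Calculus=Wed in [Wed,Sat]; max 2 per day (cap 2).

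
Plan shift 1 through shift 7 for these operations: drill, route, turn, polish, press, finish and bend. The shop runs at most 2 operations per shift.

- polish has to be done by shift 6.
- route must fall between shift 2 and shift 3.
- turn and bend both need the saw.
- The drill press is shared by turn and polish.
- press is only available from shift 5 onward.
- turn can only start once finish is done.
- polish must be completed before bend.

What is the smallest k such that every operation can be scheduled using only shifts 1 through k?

The precedence chain requires at least 2 distinct shifts.
With at most 2 per shift and 7 operations, at least 4 shifts are needed.
press can't be placed before shift 5, so the schedule must run through at least shift 5.
5 works (last occupied shift: shift 5): for example polish=shift 1; finish=shift 1; bend=shift 3; route=shift 2; drill=shift 3; press=shift 5; turn=shift 2.

5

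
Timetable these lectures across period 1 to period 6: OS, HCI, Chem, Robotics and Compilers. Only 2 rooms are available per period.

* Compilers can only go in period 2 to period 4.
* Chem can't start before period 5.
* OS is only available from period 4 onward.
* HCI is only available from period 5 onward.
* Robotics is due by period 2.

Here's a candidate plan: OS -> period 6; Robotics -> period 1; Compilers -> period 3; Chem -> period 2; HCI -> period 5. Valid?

Invalid. Chem can't start before period 5.

Chem can't start before period 5 — violated.
OS is only available from period 4 onward — holds.
Robotics is due by period 2 — holds.
HCI is only available from period 5 onward — holds.
Only 2 rooms are available per period — holds.
Compilers can only go in period 2 to period 4 — holds.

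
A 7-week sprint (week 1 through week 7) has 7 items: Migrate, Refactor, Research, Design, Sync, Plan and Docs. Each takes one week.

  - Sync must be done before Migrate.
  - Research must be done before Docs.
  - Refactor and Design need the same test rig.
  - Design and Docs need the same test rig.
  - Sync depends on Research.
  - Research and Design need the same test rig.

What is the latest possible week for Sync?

week 6

Precedence pushes Sync to at least week 2; downstream work caps Sync at week 6.
Sync at week 6 is achievable: Refactor=week 1; Migrate=week 7; Design=week 3; Docs=week 2; Plan=week 1; Research=week 1; Sync=week 6.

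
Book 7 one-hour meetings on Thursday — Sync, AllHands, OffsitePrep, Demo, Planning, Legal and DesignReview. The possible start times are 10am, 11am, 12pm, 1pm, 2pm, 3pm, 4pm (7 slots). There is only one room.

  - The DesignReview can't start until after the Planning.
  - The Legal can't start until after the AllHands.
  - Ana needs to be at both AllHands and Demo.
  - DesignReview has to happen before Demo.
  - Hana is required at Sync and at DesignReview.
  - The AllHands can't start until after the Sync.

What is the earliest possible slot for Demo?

Precedence pushes Demo to at least 12pm.
Demo at 12pm is achievable: AllHands in 2pm; OffsitePrep in 4pm; Demo in 12pm; Planning in 10am; Legal in 3pm; Sync in 1pm; DesignReview in 11am.

12pm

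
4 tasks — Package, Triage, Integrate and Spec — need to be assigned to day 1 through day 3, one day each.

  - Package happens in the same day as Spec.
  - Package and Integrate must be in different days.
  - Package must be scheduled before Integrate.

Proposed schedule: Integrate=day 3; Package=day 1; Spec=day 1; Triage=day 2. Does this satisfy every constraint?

Yes, all constraints hold

Package and Integrate must be in different days — holds.
Package happens in the same day as Spec — holds.
Package must be scheduled before Integrate — holds.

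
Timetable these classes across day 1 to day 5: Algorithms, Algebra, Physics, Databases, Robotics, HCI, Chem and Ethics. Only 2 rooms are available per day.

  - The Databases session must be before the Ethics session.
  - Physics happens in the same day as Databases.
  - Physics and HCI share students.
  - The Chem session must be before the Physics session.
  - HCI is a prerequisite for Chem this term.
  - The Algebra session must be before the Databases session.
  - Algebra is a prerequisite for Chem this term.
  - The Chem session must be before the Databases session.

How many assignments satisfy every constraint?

59

Splitting on Algorithms: it can be day 1 (9), day 2 (15), day 3 (13), day 4 (5), day 5 (17). Listing each branch's schedules as (Algebra, Physics, Databases, Robotics, HCI, Chem, Ethics) by day number:
Algorithms=day 1: (1,4,4,2,2,3,5) (1,4,4,3,2,3,5) (1,4,4,5,2,3,5) (2,4,4,1,2,3,5) (2,4,4,2,1,3,5) (2,4,4,3,1,3,5) (2,4,4,3,2,3,5) (2,4,4,5,1,3,5) (2,4,4,5,2,3,5) — 9.
Algorithms=day 2: (1,3,3,4,1,2,4) (1,3,3,4,1,2,5) (1,3,3,5,1,2,4) (1,3,3,5,1,2,5) (1,4,4,1,2,3,5) (1,4,4,2,1,3,5) (1,4,4,3,1,2,5) (1,4,4,3,1,3,5) (1,4,4,3,2,3,5) (1,4,4,5,1,2,5) (1,4,4,5,1,3,5) (1,4,4,5,2,3,5) (2,4,4,1,1,3,5) (2,4,4,3,1,3,5) (2,4,4,5,1,3,5) — 15.
Algorithms=day 3: (1,4,4,1,2,3,5) (1,4,4,2,1,2,5) (1,4,4,2,1,3,5) (1,4,4,2,2,3,5) (1,4,4,3,1,2,5) (1,4,4,5,1,2,5) (1,4,4,5,1,3,5) (1,4,4,5,2,3,5) (2,4,4,1,1,3,5) (2,4,4,1,2,3,5) (2,4,4,2,1,3,5) (2,4,4,5,1,3,5) (2,4,4,5,2,3,5) — 13.
Algorithms=day 4: (1,3,3,2,1,2,4) (1,3,3,2,1,2,5) (1,3,3,4,1,2,5) (1,3,3,5,1,2,4) (1,3,3,5,1,2,5) — 5.
Algorithms=day 5: (1,3,3,2,1,2,4) (1,3,3,2,1,2,5) (1,3,3,4,1,2,4) (1,3,3,4,1,2,5) (1,3,3,5,1,2,4) (1,4,4,1,2,3,5) (1,4,4,2,1,2,5) (1,4,4,2,1,3,5) (1,4,4,2,2,3,5) (1,4,4,3,1,2,5) (1,4,4,3,1,3,5) (1,4,4,3,2,3,5) (2,4,4,1,1,3,5) (2,4,4,1,2,3,5) (2,4,4,2,1,3,5) (2,4,4,3,1,3,5) (2,4,4,3,2,3,5) — 17.
Summing: 9 + 15 + 13 + 5 + 17 = 59.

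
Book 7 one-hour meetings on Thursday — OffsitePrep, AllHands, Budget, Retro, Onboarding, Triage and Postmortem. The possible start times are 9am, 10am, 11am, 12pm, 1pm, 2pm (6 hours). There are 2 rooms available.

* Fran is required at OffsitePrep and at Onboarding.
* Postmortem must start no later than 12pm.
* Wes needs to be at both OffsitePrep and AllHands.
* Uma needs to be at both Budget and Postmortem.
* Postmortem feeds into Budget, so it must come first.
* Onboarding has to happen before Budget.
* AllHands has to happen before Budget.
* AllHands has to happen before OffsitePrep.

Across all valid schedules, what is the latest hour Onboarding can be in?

1pm

Downstream work caps Onboarding at 1pm.
Onboarding at 1pm is achievable: Budget in 2pm; AllHands in 9am; Retro in 10am; Postmortem in 9am; OffsitePrep in 10am; Onboarding in 1pm; Triage in 11am.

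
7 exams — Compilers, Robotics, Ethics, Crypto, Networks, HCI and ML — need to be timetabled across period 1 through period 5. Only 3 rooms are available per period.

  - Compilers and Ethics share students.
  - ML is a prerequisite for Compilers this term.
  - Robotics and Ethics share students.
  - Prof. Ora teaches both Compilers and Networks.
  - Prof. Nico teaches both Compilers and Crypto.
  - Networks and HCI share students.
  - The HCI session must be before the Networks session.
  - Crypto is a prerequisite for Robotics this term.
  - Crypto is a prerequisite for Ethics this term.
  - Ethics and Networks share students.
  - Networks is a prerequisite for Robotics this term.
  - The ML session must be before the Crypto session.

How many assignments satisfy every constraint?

35

Splitting on Compilers: it can be period 2 (4), period 3 (4), period 4 (12), period 5 (15). Listing each branch's schedules as (Robotics, Ethics, Crypto, Networks, HCI, ML) by period number:
Compilers=period 2: (4,5,3,3,1,1) (4,5,3,3,2,1) (5,4,3,3,1,1) (5,4,3,3,2,1) — 4.
Compilers=period 3: (3,4,2,2,1,1) (3,5,2,2,1,1) (4,5,2,2,1,1) (5,4,2,2,1,1) — 4.
Compilers=period 4: (3,5,2,2,1,1) (4,3,2,2,1,1) (4,5,2,2,1,1) (4,5,2,3,1,1) (4,5,2,3,2,1) (4,5,3,2,1,1) (4,5,3,2,1,2) (4,5,3,3,1,1) (4,5,3,3,1,2) (4,5,3,3,2,1) (4,5,3,3,2,2) (5,3,2,2,1,1) — 12.
Compilers=period 5: (3,4,2,2,1,1) (4,3,2,2,1,1) (5,3,2,2,1,1) (5,3,2,4,1,1) (5,3,2,4,2,1) (5,3,2,4,3,1) (5,4,2,2,1,1) (5,4,2,3,1,1) (5,4,2,3,2,1) (5,4,3,2,1,1) (5,4,3,2,1,2) (5,4,3,3,1,1) (5,4,3,3,1,2) (5,4,3,3,2,1) (5,4,3,3,2,2) — 15.
Summing: 4 + 4 + 12 + 15 = 35.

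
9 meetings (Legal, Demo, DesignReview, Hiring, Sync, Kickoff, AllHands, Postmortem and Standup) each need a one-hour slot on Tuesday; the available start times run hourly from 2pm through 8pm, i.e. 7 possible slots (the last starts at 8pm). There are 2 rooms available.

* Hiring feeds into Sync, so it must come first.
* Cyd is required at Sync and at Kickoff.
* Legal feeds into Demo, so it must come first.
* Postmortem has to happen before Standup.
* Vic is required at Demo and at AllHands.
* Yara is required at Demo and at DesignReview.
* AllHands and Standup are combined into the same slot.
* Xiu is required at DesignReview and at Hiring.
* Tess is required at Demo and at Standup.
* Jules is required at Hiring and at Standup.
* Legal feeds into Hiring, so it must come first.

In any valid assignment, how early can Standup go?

Precedence pushes Standup to at least 3pm.
Standup at 3pm is achievable: DesignReview in 5pm, Kickoff in 6pm, Standup in 3pm, Legal in 2pm, Postmortem in 2pm, Hiring in 4pm, Demo in 4pm, AllHands in 3pm, Sync in 5pm.

3pm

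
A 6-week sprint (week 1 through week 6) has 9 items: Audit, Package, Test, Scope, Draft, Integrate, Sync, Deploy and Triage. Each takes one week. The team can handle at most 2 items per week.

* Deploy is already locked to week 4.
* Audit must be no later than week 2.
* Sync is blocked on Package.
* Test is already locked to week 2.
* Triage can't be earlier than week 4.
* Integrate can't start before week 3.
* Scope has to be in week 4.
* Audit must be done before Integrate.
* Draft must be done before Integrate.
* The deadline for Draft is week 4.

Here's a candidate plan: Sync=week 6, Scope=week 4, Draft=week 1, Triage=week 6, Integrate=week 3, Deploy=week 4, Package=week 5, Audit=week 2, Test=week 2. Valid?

Test is already locked to week 2 — holds.
The deadline for Draft is week 4 — holds.
Deploy is already locked to week 4 — holds.
Audit must be no later than week 2 — holds.
The team can handle at most 2 items per week — holds.
Scope has to be in week 4 — holds.
Integrate can't start before week 3 — holds.
Triage can't be earlier than week 4 — holds.
Sync is blocked on Package — holds.
Draft must be done before Integrate — holds.
Audit must be done before Integrate — holds.

Yes, all constraints hold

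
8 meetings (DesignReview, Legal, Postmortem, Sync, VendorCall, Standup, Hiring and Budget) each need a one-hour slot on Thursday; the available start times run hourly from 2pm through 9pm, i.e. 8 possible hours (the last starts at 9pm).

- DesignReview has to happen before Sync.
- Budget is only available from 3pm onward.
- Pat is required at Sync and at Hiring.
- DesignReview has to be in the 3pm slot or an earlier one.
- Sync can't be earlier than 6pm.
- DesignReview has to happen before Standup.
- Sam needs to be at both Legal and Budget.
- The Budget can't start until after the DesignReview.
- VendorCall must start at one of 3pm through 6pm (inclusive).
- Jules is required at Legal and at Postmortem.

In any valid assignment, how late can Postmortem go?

Postmortem at 9pm is achievable: Postmortem=9pm; Sync=6pm; Budget=3pm; Hiring=2pm; DesignReview=2pm; Standup=3pm; VendorCall=3pm; Legal=2pm.

9pm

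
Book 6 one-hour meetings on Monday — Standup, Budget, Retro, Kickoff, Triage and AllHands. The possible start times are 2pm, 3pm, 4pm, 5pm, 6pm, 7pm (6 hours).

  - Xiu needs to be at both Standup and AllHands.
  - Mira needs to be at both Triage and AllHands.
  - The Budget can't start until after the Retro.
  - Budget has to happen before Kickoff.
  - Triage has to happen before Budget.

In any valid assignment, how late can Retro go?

5pm

Downstream work caps Retro at 5pm.
Retro at 5pm is achievable: Standup=2pm, Triage=2pm, Budget=6pm, Kickoff=7pm, AllHands=3pm, Retro=5pm.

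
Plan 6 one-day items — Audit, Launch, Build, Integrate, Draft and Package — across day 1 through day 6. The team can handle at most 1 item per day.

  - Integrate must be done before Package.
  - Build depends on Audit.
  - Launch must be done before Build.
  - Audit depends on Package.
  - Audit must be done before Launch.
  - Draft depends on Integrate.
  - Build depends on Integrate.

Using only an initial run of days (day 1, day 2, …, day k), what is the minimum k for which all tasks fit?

The precedence chain requires at least 5 distinct days.
With at most 1 per day and 6 tasks, at least 6 days are needed.
6 works (last occupied day: day 6): for example Draft in day 6, Build in day 5, Audit in day 3, Integrate in day 1, Package in day 2, Launch in day 4.

6 days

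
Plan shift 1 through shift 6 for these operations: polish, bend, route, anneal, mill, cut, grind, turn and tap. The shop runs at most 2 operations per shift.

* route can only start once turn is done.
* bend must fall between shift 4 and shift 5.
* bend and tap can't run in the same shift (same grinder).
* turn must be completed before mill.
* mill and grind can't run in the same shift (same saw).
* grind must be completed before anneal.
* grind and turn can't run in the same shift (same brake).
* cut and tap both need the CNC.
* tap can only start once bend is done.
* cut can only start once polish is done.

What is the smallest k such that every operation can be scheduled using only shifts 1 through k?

5 shifts

The precedence chain requires at least 2 distinct shifts.
With at most 2 per shift and 9 operations, at least 5 shifts are needed.
Propagating the time windows through the other constraints, tap can't land before shift 5, so the schedule must run through at least shift 5.
5 works (last occupied shift: shift 5): for example cut -> shift 4; grind -> shift 2; tap -> shift 5; route -> shift 2; polish -> shift 1; mill -> shift 3; bend -> shift 4; anneal -> shift 3; turn -> shift 1.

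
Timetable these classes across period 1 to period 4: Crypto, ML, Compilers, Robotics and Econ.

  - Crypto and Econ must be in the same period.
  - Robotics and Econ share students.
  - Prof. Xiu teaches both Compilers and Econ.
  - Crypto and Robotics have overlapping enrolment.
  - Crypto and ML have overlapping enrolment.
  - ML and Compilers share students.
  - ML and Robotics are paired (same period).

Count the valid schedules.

24

Splitting on Crypto: it can be period 1 (6), period 2 (6), period 3 (6), period 4 (6). Listing each branch's schedules as (ML, Compilers, Robotics, Econ) by period number:
Crypto=period 1: (2,3,2,1) (2,4,2,1) (3,2,3,1) (3,4,3,1) (4,2,4,1) (4,3,4,1) — 6.
Crypto=period 2: (1,3,1,2) (1,4,1,2) (3,1,3,2) (3,4,3,2) (4,1,4,2) (4,3,4,2) — 6.
Crypto=period 3: (1,2,1,3) (1,4,1,3) (2,1,2,3) (2,4,2,3) (4,1,4,3) (4,2,4,3) — 6.
Crypto=period 4: (1,2,1,4) (1,3,1,4) (2,1,2,4) (2,3,2,4) (3,1,3,4) (3,2,3,4) — 6.
Summing: 6 + 6 + 6 + 6 = 24.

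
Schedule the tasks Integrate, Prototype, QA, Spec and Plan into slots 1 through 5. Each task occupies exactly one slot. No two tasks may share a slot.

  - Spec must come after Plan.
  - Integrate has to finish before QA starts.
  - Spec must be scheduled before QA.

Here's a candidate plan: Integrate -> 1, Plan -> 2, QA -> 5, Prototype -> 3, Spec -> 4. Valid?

No two tasks may share a slot — holds.
Integrate has to finish before QA starts — holds.
Spec must be scheduled before QA — holds.
Spec must come after Plan — holds.

Yes, all constraints hold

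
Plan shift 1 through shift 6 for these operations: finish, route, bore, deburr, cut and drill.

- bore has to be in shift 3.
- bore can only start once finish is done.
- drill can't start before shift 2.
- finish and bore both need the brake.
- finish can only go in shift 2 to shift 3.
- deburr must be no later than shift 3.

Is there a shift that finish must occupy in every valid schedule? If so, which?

finish's window is shift 2–shift 3.
bore is fixed at shift 3, and finish can't share a shift with bore.
So finish must be shift 2.

shift 2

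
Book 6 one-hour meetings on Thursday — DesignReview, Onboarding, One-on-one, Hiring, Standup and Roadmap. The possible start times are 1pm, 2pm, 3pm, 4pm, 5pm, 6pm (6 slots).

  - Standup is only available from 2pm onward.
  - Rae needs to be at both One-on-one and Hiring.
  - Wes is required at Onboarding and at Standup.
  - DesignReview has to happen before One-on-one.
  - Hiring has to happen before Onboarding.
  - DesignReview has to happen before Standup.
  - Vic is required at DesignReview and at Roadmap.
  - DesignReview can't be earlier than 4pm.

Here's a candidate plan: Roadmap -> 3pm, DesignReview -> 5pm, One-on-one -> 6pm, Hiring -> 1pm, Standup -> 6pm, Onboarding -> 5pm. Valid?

Valid

DesignReview can't be earlier than 4pm — holds.
DesignReview has to happen before Standup — holds.
Rae needs to be at both One-on-one and Hiring — holds.
Standup is only available from 2pm onward — holds.
DesignReview has to happen before One-on-one — holds.
Hiring has to happen before Onboarding — holds.
Wes is required at Onboarding and at Standup — holds.
Vic is required at DesignReview and at Roadmap — holds.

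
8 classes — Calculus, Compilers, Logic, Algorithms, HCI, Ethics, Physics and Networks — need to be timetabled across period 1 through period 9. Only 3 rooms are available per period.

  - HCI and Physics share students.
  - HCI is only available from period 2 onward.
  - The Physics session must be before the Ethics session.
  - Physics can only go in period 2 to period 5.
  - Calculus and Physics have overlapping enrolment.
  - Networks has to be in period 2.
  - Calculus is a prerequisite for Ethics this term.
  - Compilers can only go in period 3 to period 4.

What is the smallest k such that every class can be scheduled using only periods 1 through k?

The precedence chain requires at least 2 distinct periods.
With at most 3 per period and 8 classes, at least 3 periods are needed.
Compilers can't be placed before period 3, so the schedule must run through at least period 3.
3 works (last occupied period: period 3): for example Logic in period 1; Compilers in period 3; Physics in period 2; Algorithms in period 1; Networks in period 2; Calculus in period 1; HCI in period 3; Ethics in period 3.

3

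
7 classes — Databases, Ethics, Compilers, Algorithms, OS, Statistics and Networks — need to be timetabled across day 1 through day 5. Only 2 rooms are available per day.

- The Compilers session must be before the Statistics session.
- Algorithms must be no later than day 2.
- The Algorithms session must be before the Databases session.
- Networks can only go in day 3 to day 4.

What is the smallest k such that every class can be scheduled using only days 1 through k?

4

The precedence chain requires at least 2 distinct days.
With at most 2 per day and 7 classes, at least 4 days are needed.
Networks can't be placed before day 3, so the schedule must run through at least day 3.
4 works (last occupied day: day 4): for example Databases -> day 2, Networks -> day 3, Statistics -> day 2, Compilers -> day 1, Ethics -> day 3, OS -> day 4, Algorithms -> day 1.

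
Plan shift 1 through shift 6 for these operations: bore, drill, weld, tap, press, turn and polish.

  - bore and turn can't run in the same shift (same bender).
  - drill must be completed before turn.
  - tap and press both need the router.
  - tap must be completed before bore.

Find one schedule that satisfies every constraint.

weld=shift 1; press=shift 2; polish=shift 1; bore=shift 2; tap=shift 1; drill=shift 1; turn=shift 3

Checking: tap(shift 1) before bore(shift 2); drill(shift 1) before turn(shift 3); bore(shift 2) != turn(shift 3); tap(shift 1) != press(shift 2).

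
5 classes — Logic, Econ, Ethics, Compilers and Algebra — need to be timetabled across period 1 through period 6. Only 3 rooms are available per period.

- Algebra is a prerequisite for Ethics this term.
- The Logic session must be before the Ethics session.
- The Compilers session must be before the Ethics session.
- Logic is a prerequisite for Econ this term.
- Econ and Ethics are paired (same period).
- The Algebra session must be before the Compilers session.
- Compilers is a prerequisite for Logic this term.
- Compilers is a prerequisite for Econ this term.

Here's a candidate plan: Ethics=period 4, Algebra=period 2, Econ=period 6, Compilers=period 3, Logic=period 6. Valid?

Invalid. The Logic session must be before the Ethics session.

The Compilers session must be before the Ethics session — holds.
Compilers is a prerequisite for Logic this term — holds.
Algebra is a prerequisite for Ethics this term — holds.
Only 3 rooms are available per period — holds.
The Algebra session must be before the Compilers session — holds.
The Logic session must be before the Ethics session — violated.
Compilers is a prerequisite for Econ this term — holds.
Econ and Ethics are paired (same period) — violated.
Logic is a prerequisite for Econ this term — violated.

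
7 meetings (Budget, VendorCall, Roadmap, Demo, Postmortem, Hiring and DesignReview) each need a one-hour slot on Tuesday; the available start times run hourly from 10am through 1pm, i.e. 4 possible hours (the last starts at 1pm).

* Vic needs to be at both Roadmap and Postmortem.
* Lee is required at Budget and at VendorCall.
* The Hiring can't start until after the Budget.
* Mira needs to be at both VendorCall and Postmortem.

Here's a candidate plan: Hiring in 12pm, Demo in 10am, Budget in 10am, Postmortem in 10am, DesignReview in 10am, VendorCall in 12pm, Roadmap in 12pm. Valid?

Vic needs to be at both Roadmap and Postmortem — holds.
The Hiring can't start until after the Budget — holds.
Lee is required at Budget and at VendorCall — holds.
Mira needs to be at both VendorCall and Postmortem — holds.

Yes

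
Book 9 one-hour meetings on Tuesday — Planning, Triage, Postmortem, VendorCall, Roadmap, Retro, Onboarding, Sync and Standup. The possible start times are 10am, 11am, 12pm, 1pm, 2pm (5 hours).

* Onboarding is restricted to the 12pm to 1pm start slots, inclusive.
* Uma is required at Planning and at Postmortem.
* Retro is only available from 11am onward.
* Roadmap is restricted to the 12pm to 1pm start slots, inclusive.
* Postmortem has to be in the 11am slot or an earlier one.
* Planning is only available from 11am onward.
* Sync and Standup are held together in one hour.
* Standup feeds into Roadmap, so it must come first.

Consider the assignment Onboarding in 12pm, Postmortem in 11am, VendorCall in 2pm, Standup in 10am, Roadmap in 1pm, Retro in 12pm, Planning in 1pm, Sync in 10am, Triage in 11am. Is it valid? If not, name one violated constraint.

Yes, all constraints hold

Standup feeds into Roadmap, so it must come first — holds.
Sync and Standup are held together in one hour — holds.
Postmortem has to be in the 11am slot or an earlier one — holds.
Onboarding is restricted to the 12pm to 1pm start slots, inclusive — holds.
Planning is only available from 11am onward — holds.
Uma is required at Planning and at Postmortem — holds.
Retro is only available from 11am onward — holds.
Roadmap is restricted to the 12pm to 1pm start slots, inclusive — holds.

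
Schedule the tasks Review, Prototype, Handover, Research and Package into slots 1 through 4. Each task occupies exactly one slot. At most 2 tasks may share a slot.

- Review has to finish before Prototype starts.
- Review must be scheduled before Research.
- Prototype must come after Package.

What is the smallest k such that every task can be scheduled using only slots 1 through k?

3

The precedence chain requires at least 2 distinct slots.
With at most 2 per slot and 5 tasks, at least 3 slots are needed.
3 works (last occupied slot: 3): for example Prototype -> 2, Package -> 1, Research -> 2, Handover -> 3, Review -> 1.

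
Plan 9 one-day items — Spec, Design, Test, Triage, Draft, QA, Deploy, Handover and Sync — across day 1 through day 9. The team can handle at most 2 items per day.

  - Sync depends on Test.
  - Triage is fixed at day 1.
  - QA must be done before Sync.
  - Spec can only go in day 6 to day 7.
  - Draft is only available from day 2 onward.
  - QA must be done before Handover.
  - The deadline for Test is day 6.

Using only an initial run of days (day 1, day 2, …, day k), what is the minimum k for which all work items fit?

6

The precedence chain requires at least 2 distinct days.
With at most 2 per day and 9 work items, at least 5 days are needed.
Spec can't be placed before day 6, so the schedule must run through at least day 6.
6 works (last occupied day: day 6): for example Sync=day 3; Test=day 2; QA=day 1; Triage=day 1; Deploy=day 4; Spec=day 6; Draft=day 2; Handover=day 3; Design=day 4.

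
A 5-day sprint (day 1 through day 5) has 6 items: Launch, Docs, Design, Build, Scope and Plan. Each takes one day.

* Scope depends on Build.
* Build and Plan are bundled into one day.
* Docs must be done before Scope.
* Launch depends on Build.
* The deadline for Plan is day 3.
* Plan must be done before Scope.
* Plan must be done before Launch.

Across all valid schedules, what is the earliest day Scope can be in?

Precedence pushes Scope to at least day 2.
Scope at day 2 is achievable: Docs=day 1, Build=day 1, Design=day 1, Scope=day 2, Plan=day 1, Launch=day 2.

day 2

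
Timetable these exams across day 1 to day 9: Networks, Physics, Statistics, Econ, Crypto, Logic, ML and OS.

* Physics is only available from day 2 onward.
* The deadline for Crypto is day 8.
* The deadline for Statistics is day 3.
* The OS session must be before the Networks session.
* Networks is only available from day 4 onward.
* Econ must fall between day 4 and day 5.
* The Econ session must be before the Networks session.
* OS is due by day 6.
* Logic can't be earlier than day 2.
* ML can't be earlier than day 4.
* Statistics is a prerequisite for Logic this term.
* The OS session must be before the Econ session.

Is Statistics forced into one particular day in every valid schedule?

Statistics can be day 1 (e.g. ML in day 4, Logic in day 2, Physics in day 2, Networks in day 5, Econ in day 4, Statistics in day 1, OS in day 1, Crypto in day 1) or day 2 (e.g. Econ in day 4, Logic in day 3, OS in day 1, Physics in day 2, Crypto in day 1, Statistics in day 2, Networks in day 5, ML in day 4).

No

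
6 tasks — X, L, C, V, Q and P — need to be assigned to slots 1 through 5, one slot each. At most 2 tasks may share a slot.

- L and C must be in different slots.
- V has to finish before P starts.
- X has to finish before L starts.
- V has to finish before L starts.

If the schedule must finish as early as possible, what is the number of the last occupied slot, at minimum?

The precedence chain requires at least 2 distinct slots.
With at most 2 per slot and 6 tasks, at least 3 slots are needed.
3 works (last occupied slot: 3): for example V -> 1; Q -> 3; X -> 1; L -> 2; C -> 3; P -> 2.

3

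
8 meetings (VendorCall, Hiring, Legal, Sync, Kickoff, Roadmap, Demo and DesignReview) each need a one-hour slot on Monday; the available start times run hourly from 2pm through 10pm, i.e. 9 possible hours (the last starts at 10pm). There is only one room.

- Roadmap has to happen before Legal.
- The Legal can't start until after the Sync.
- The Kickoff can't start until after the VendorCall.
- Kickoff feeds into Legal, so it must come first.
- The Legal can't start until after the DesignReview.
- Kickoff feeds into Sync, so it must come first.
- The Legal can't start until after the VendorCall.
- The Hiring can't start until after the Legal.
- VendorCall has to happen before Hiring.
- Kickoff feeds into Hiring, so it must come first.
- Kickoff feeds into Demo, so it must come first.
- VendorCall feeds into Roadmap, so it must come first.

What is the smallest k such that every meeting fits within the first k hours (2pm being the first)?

The precedence chain requires at least 5 distinct hours.
With at most 1 per hour and 8 meetings, at least 8 hours are needed.
8 works (last occupied hour: 9pm): for example DesignReview -> 6pm; Roadmap -> 5pm; VendorCall -> 2pm; Legal -> 7pm; Sync -> 4pm; Demo -> 9pm; Hiring -> 8pm; Kickoff -> 3pm.

8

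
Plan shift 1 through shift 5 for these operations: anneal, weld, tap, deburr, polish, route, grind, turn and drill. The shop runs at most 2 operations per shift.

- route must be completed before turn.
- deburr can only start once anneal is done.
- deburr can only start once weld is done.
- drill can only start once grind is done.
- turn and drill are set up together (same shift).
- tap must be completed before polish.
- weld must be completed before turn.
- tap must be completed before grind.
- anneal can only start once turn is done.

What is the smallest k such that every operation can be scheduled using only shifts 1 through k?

The precedence chain requires at least 5 distinct shifts.
With at most 2 per shift and 9 operations, at least 5 shifts are needed.
5 works (last occupied shift: shift 5): for example drill -> shift 3, route -> shift 2, tap -> shift 1, weld -> shift 1, polish -> shift 4, deburr -> shift 5, anneal -> shift 4, grind -> shift 2, turn -> shift 3.

5 shifts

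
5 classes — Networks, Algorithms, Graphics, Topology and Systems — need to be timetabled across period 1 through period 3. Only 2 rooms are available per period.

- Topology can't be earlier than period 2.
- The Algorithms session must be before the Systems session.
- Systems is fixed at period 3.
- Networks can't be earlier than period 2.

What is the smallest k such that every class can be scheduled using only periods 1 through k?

3 periods

The precedence chain requires at least 2 distinct periods.
With at most 2 per period and 5 classes, at least 3 periods are needed.
Systems can't be placed before period 3, so the schedule must run through at least period 3.
3 works (last occupied period: period 3): for example Networks -> period 2; Algorithms -> period 1; Topology -> period 2; Graphics -> period 1; Systems -> period 3.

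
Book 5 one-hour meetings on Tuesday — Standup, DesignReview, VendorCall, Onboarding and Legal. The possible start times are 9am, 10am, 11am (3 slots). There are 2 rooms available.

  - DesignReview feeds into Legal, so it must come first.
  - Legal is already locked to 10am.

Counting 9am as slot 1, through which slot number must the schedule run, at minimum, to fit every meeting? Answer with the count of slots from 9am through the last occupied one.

The precedence chain requires at least 2 distinct slots.
With at most 2 per slot and 5 meetings, at least 3 slots are needed.
3 works (last occupied slot: 11am): for example Legal=10am, DesignReview=9am, Onboarding=11am, VendorCall=10am, Standup=9am.

3 slots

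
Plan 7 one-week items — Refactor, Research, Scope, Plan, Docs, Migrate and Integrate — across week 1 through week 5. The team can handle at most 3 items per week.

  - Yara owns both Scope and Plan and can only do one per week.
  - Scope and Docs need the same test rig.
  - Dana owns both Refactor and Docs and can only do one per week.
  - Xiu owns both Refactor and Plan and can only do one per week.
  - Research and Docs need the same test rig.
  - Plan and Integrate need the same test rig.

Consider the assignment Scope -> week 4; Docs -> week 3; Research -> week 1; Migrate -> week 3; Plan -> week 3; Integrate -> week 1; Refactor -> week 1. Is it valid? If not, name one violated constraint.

The team can handle at most 3 items per week — holds.
Xiu owns both Refactor and Plan and can only do one per week — holds.
Research and Docs need the same test rig — holds.
Plan and Integrate need the same test rig — holds.
Yara owns both Scope and Plan and can only do one per week — holds.
Scope and Docs need the same test rig — holds.
Dana owns both Refactor and Docs and can only do one per week — holds.

Yes, all constraints hold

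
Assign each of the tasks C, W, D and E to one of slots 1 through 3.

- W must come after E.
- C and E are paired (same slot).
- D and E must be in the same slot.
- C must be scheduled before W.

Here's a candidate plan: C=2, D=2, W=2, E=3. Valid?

Invalid. W must come after E.

C must be scheduled before W — violated.
W must come after E — violated.
D and E must be in the same slot — violated.
C and E are paired (same slot) — violated.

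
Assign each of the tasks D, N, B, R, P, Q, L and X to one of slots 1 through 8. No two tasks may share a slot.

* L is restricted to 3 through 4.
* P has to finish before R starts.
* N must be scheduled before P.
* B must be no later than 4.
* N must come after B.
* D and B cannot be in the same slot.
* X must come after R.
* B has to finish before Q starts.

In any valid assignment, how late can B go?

2

B's own window allows nothing later than 4.
B at 2 is achievable: L=3; R=6; Q=7; X=8; N=4; B=2; P=5; D=1.
Nothing later works — the conflict and capacity constraints rule out every slot after 2.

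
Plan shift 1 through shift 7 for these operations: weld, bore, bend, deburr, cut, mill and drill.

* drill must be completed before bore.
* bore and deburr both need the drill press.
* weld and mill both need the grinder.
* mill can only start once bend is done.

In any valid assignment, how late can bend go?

Downstream work caps bend at shift 6.
bend at shift 6 is achievable: weld -> shift 1; mill -> shift 7; deburr -> shift 1; bore -> shift 2; drill -> shift 1; cut -> shift 1; bend -> shift 6.

shift 6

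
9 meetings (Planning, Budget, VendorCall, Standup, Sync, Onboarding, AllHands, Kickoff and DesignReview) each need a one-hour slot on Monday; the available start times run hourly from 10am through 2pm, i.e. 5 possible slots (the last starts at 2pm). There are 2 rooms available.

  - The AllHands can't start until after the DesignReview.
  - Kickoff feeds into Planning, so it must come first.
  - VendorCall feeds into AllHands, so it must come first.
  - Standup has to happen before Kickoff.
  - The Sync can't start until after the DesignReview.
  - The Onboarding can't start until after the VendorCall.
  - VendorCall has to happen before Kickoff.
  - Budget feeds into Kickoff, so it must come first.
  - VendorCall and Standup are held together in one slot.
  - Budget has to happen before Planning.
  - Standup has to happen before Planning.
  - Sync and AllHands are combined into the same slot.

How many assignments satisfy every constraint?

Splitting on Planning: it can be 1pm (10), 2pm (11). Listing each branch's schedules as (Budget, VendorCall, Standup, Sync, Onboarding, AllHands, Kickoff, DesignReview):
Planning=1pm: (10am,11am,11am,2pm,12pm,2pm,12pm,10am) (10am,11am,11am,2pm,12pm,2pm,12pm,1pm) (10am,11am,11am,2pm,1pm,2pm,12pm,10am) (10am,11am,11am,2pm,1pm,2pm,12pm,12pm) (11am,10am,10am,2pm,11am,2pm,12pm,12pm) (11am,10am,10am,2pm,11am,2pm,12pm,1pm) (11am,10am,10am,2pm,12pm,2pm,12pm,11am) (11am,10am,10am,2pm,12pm,2pm,12pm,1pm) (11am,10am,10am,2pm,1pm,2pm,12pm,11am) (11am,10am,10am,2pm,1pm,2pm,12pm,12pm) — 10.
Planning=2pm: (10am,11am,11am,12pm,1pm,12pm,1pm,10am) (10am,11am,11am,12pm,2pm,12pm,1pm,10am) (10am,11am,11am,1pm,12pm,1pm,12pm,10am) (10am,11am,11am,1pm,2pm,1pm,12pm,10am) (10am,11am,11am,1pm,2pm,1pm,12pm,12pm) (11am,10am,10am,12pm,1pm,12pm,1pm,11am) (11am,10am,10am,12pm,2pm,12pm,1pm,11am) (11am,10am,10am,1pm,11am,1pm,12pm,12pm) (11am,10am,10am,1pm,12pm,1pm,12pm,11am) (11am,10am,10am,1pm,2pm,1pm,12pm,11am) (11am,10am,10am,1pm,2pm,1pm,12pm,12pm) — 11.
Summing: 10 + 11 = 21.

21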